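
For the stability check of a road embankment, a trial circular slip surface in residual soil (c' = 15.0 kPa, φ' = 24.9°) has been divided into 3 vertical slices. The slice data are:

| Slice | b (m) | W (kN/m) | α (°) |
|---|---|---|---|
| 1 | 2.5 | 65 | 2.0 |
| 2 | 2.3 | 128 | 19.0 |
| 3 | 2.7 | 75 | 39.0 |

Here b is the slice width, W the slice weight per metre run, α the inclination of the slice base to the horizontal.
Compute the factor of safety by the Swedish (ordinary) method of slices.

FS = 2.63

Ordinary method of slices: FS = Σ[c'·Δl_i + (W_i cosα_i)·tanφ'] / Σ W_i sinα_i, with Δl_i = b_i / cosα_i.
Slice 1: Δl = 2.5/cos2.0° = 2.502 m; N'_1 = 65·cos2.0° = 65.0; c'Δl = 37.52; W sinα = 2.3
Slice 2: Δl = 2.3/cos19.0° = 2.433 m; N'_2 = 128·cos19.0° = 121.0; c'Δl = 36.49; W sinα = 41.7
Slice 3: Δl = 2.7/cos39.0° = 3.474 m; N'_3 = 75·cos39.0° = 58.3; c'Δl = 52.11; W sinα = 47.2
Σc'Δl = 126.1 kN/m; ΣN' = 244.3 kN/m; ΣW sinα = 91.1 kN/m
Resisting = 126.1 + 244.3·tan24.9° = 126.1 + 113.4 = 239.5 kN/m
FS = 239.5 / 91.1 = 2.628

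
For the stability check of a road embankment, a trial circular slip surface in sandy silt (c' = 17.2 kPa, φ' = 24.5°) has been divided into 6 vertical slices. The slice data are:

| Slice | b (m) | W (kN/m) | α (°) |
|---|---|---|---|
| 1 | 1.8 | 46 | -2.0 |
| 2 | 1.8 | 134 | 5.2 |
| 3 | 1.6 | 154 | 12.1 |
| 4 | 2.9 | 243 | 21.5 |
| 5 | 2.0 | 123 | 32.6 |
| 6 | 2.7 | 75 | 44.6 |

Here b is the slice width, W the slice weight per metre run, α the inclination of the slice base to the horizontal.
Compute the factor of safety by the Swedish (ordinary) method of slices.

FS = 2.29

Ordinary method of slices: FS = Σ[c'·Δl_i + (W_i cosα_i)·tanφ'] / Σ W_i sinα_i, with Δl_i = b_i / cosα_i.
Slice 1: Δl = 1.8/cos(-2.0°) = 1.801 m; N'_1 = 46·cos(-2.0°) = 46.0; c'Δl = 30.98; W sinα = -1.6
Slice 2: Δl = 1.8/cos5.2° = 1.807 m; N'_2 = 134·cos5.2° = 133.4; c'Δl = 31.09; W sinα = 12.1
Slice 3: Δl = 1.6/cos12.1° = 1.636 m; N'_3 = 154·cos12.1° = 150.6; c'Δl = 28.15; W sinα = 32.3
Slice 4: Δl = 2.9/cos21.5° = 3.117 m; N'_4 = 243·cos21.5° = 226.1; c'Δl = 53.61; W sinα = 89.1
Slice 5: Δl = 2.0/cos32.6° = 2.374 m; N'_5 = 123·cos32.6° = 103.6; c'Δl = 40.83; W sinα = 66.3
Slice 6: Δl = 2.7/cos44.6° = 3.792 m; N'_6 = 75·cos44.6° = 53.4; c'Δl = 65.22; W sinα = 52.7
Σc'Δl = 249.9 kN/m; ΣN' = 713.1 kN/m; ΣW sinα = 250.8 kN/m
Resisting = 249.9 + 713.1·tan24.5° = 249.9 + 325.0 = 574.9 kN/m
FS = 574.9 / 250.8 = 2.292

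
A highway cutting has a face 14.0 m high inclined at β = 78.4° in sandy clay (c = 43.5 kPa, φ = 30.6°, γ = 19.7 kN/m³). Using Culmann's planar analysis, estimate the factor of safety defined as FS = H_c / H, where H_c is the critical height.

FS = 1.62

H_c = (4c/γ) · sinβ cosφ / [1 − cos(β − φ)]
    = (4·43.5/19.7) · sin78.4°·cos30.6° / [1 − cos47.8°]
    = 8.832 · 0.8432 / 0.3283 = 22.69 m
FS = H_c / H = 22.69 / 14.0 = 1.620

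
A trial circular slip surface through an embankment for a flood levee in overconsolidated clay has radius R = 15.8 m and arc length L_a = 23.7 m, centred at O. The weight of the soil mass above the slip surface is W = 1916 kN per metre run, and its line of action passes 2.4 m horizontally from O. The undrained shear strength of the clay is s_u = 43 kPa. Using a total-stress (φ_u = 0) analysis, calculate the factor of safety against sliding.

Taking moments about the centre O, the resisting moment is provided by the undrained shear strength acting along the arc:
M_R = s_u·L_a·R = 43·23.70·15.8 = 16101.8 kN·m/m
M_D = W·d = 1916·2.4 = 4598.4 kN·m/m
FS = M_R / M_D = 16101.8 / 4598.4 = 3.502

FS = 3.50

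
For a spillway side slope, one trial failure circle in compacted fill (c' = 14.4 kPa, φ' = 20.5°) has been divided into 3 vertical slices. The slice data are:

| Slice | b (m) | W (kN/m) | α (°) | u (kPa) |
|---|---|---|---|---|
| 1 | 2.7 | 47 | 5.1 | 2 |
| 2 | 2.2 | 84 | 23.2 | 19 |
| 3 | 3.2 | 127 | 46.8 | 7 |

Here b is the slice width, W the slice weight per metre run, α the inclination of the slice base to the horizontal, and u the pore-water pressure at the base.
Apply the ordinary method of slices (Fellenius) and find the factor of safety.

FS = 1.45

Ordinary method of slices: FS = Σ[c'·Δl_i + (W_i cosα_i − u_i·Δl_i)·tanφ'] / Σ W_i sinα_i, with Δl_i = b_i / cosα_i.
Slice 1: Δl = 2.7/cos5.1° = 2.711 m; N'_1 = 47·cos5.1° − 2·2.711 = 41.4; c'Δl = 39.03; W sinα = 4.2
Slice 2: Δl = 2.2/cos23.2° = 2.394 m; N'_2 = 84·cos23.2° − 19·2.394 = 31.7; c'Δl = 34.47; W sinα = 33.1
Slice 3: Δl = 3.2/cos46.8° = 4.675 m; N'_3 = 127·cos46.8° − 7·4.675 = 54.2; c'Δl = 67.31; W sinα = 92.6
Σc'Δl = 140.8 kN/m; ΣN' = 127.3 kN/m; ΣW sinα = 129.8 kN/m
Resisting = 140.8 + 127.3·tan20.5° = 140.8 + 47.6 = 188.4 kN/m
FS = 188.4 / 129.8 = 1.451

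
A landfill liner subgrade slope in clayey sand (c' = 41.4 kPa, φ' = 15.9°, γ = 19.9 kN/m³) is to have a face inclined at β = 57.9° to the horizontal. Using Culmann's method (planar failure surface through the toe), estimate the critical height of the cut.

Culmann's analysis gives the critical failure plane at α_cr = (β + φ')/2 = (57.9 + 15.9)/2 = 36.9°, and the critical height
H_c = (4c'/γ) · sinβ cosφ' / [1 − cos(β − φ')]
    = (4·41.4/19.9) · sin57.9°·cos15.9° / [1 − cos(42.0°)]
    = 8.322 · 0.8471·0.9617 / [1 − 0.7431]
    = 8.322 · 0.8147 / 0.2569
    = 26.40 m

H_c = 26.40 m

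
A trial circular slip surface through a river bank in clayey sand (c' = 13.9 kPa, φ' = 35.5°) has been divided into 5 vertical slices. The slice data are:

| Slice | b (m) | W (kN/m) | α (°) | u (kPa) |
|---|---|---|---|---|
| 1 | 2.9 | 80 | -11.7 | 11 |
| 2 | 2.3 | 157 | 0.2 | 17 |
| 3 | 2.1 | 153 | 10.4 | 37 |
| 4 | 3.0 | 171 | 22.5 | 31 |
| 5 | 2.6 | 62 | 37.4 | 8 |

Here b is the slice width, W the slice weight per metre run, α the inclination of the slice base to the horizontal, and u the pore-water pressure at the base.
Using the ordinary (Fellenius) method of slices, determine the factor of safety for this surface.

FS = 3.64

Ordinary method of slices: FS = Σ[c'·Δl_i + (W_i cosα_i − u_i·Δl_i)·tanφ'] / Σ W_i sinα_i, with Δl_i = b_i / cosα_i.
Slice 1: Δl = 2.9/cos(-11.7°) = 2.962 m; N'_1 = 80·cos(-11.7°) − 11·2.962 = 45.8; c'Δl = 41.17; W sinα = -16.2
Slice 2: Δl = 2.3/cos0.2° = 2.300 m; N'_2 = 157·cos0.2° − 17·2.300 = 117.9; c'Δl = 31.97; W sinα = 0.5
Slice 3: Δl = 2.1/cos10.4° = 2.135 m; N'_3 = 153·cos10.4° − 37·2.135 = 71.5; c'Δl = 29.68; W sinα = 27.6
Slice 4: Δl = 3.0/cos22.5° = 3.247 m; N'_4 = 171·cos22.5° − 31·3.247 = 57.3; c'Δl = 45.14; W sinα = 65.4
Slice 5: Δl = 2.6/cos37.4° = 3.273 m; N'_5 = 62·cos37.4° − 8·3.273 = 23.1; c'Δl = 45.49; W sinα = 37.7
Σc'Δl = 193.4 kN/m; ΣN' = 315.5 kN/m; ΣW sinα = 115.0 kN/m
Resisting = 193.4 + 315.5·tan35.5° = 193.4 + 225.1 = 418.5 kN/m
FS = 418.5 / 115.0 = 3.638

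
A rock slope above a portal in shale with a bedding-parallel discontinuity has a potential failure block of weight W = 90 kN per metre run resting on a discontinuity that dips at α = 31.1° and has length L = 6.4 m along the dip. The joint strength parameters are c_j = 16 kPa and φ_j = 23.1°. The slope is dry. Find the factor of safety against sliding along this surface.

FS = 2.91

Resolving the block weight along and normal to the plane and applying the Mohr–Coulomb strength on the joint:
N' = W cosα = 90·cos31.1° = 77.1 kN/m
Driving force T = W sinα = 90·sin31.1° = 46.5 kN/m
Resisting force R = c_j·L + N'·tanφ_j = 16·6.4 + 77.1·tan23.1° = 102.4 + 32.9 = 135.3 kN/m
FS = R / T = 135.3 / 46.5 = 2.910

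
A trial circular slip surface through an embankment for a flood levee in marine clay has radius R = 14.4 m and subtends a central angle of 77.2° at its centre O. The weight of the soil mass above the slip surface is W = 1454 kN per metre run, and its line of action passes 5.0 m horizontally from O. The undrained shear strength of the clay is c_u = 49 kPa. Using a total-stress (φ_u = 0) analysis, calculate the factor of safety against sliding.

Taking moments about the centre O, the resisting moment is provided by the undrained shear strength acting along the arc:
Arc length L_a = R·θ = 14.4·(77.2°·π/180) = 14.4·1.3474 = 19.40 m
M_R = c_u·L_a·R = 49·19.40·14.4 = 13690.4 kN·m/m
M_D = W·d = 1454·5.0 = 7270.0 kN·m/m
FS = M_R / M_D = 13690.4 / 7270.0 = 1.883

FS = 1.88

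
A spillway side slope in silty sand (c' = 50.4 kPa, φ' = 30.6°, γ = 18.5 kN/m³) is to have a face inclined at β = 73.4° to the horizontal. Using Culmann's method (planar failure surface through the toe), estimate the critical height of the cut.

Culmann's analysis gives the critical failure plane at α_cr = (β + φ')/2 = (73.4 + 30.6)/2 = 52.0°, and the critical height
H_c = (4c'/γ) · sinβ cosφ' / [1 − cos(β − φ')]
    = (4·50.4/18.5) · sin73.4°·cos30.6° / [1 − cos(42.8°)]
    = 10.897 · 0.9583·0.8607 / [1 − 0.7337]
    = 10.897 · 0.8249 / 0.2663
    = 33.76 m

H_c = 33.76 m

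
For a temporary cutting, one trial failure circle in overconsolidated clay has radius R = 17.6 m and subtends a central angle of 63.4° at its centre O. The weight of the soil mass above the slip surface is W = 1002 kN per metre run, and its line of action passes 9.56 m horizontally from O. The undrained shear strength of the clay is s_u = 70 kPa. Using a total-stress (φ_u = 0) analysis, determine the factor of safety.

Taking moments about the centre O, the resisting moment is provided by the undrained shear strength acting along the arc:
Arc length L_a = R·θ = 17.6·(63.4°·π/180) = 17.6·1.1065 = 19.48 m
M_R = s_u·L_a·R = 70·19.48·17.6 = 23993.3 kN·m/m
M_D = W·d = 1002·9.56 = 9579.1 kN·m/m
FS = M_R / M_D = 23993.3 / 9579.1 = 2.505

FS = 2.50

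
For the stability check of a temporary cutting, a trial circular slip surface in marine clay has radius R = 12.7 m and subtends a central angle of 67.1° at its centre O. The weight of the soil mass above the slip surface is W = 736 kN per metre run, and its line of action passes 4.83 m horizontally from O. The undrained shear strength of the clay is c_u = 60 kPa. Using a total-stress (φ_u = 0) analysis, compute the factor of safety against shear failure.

Taking moments about the centre O, the resisting moment is provided by the undrained shear strength acting along the arc:
Arc length L_a = R·θ = 12.7·(67.1°·π/180) = 12.7·1.1711 = 14.87 m
M_R = c_u·L_a·R = 60·14.87·12.7 = 11333.4 kN·m/m
M_D = W·d = 736·4.83 = 3554.9 kN·m/m
FS = M_R / M_D = 11333.4 / 3554.9 = 3.188

FS = 3.19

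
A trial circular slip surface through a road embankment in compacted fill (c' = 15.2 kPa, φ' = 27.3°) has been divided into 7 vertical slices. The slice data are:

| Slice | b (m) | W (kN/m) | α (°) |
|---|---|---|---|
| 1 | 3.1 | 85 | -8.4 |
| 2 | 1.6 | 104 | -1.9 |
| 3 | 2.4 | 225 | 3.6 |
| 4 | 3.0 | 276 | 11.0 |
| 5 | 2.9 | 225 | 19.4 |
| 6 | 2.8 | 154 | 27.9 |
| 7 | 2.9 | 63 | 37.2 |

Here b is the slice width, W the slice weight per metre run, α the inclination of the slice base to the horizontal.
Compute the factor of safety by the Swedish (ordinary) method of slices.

Ordinary method of slices: FS = Σ[c'·Δl_i + (W_i cosα_i)·tanφ'] / Σ W_i sinα_i, with Δl_i = b_i / cosα_i.
Slice 1: Δl = 3.1/cos(-8.4°) = 3.134 m; N'_1 = 85·cos(-8.4°) = 84.1; c'Δl = 47.63; W sinα = -12.4
Slice 2: Δl = 1.6/cos(-1.9°) = 1.601 m; N'_2 = 104·cos(-1.9°) = 103.9; c'Δl = 24.33; W sinα = -3.4
Slice 3: Δl = 2.4/cos3.6° = 2.405 m; N'_3 = 225·cos3.6° = 224.6; c'Δl = 36.55; W sinα = 14.1
Slice 4: Δl = 3.0/cos11.0° = 3.056 m; N'_4 = 276·cos11.0° = 270.9; c'Δl = 46.45; W sinα = 52.7
Slice 5: Δl = 2.9/cos19.4° = 3.075 m; N'_5 = 225·cos19.4° = 212.2; c'Δl = 46.73; W sinα = 74.7
Slice 6: Δl = 2.8/cos27.9° = 3.168 m; N'_6 = 154·cos27.9° = 136.1; c'Δl = 48.16; W sinα = 72.1
Slice 7: Δl = 2.9/cos37.2° = 3.641 m; N'_7 = 63·cos37.2° = 50.2; c'Δl = 55.34; W sinα = 38.1
Σc'Δl = 305.2 kN/m; ΣN' = 1082.0 kN/m; ΣW sinα = 235.8 kN/m
Resisting = 305.2 + 1082.0·tan27.3° = 305.2 + 558.5 = 863.7 kN/m
FS = 863.7 / 235.8 = 3.663

FS = 3.66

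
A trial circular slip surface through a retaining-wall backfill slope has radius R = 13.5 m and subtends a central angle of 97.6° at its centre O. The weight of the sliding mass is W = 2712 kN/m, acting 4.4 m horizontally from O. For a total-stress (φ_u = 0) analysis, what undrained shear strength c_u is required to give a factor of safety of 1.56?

c_u = 60.0 kPa

FS = c_u·L_a·R / (W·d), so c_u = FS·W·d / (L_a·R).
Arc length L_a = R·θ = 13.5·(97.6°·π/180) = 13.5·1.7034 = 23.00 m
c_u = 1.56·2712·4.4 / (23.00·13.5) = 18615.2 / 310.45 = 59.96 kPa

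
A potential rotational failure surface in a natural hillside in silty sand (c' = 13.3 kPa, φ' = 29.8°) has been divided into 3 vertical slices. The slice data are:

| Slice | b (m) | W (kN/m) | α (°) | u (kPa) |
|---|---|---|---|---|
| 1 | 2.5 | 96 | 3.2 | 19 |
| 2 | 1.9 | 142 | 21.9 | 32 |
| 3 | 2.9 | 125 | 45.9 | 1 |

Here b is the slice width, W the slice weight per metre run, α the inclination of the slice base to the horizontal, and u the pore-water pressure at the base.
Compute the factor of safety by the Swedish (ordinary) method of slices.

FS = 1.55

Ordinary method of slices: FS = Σ[c'·Δl_i + (W_i cosα_i − u_i·Δl_i)·tanφ'] / Σ W_i sinα_i, with Δl_i = b_i / cosα_i.
Slice 1: Δl = 2.5/cos3.2° = 2.504 m; N'_1 = 96·cos3.2° − 19·2.504 = 48.3; c'Δl = 33.30; W sinα = 5.4
Slice 2: Δl = 1.9/cos21.9° = 2.048 m; N'_2 = 142·cos21.9° − 32·2.048 = 66.2; c'Δl = 27.24; W sinα = 53.0
Slice 3: Δl = 2.9/cos45.9° = 4.167 m; N'_3 = 125·cos45.9° − 1·4.167 = 82.8; c'Δl = 55.42; W sinα = 89.8
Σc'Δl = 116.0 kN/m; ΣN' = 197.3 kN/m; ΣW sinα = 148.1 kN/m
Resisting = 116.0 + 197.3·tan29.8° = 116.0 + 113.0 = 229.0 kN/m
FS = 229.0 / 148.1 = 1.546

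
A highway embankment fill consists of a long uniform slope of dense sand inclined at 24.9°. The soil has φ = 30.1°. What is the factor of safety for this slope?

FS = 1.25

For a dry cohesionless infinite slope the factor of safety is FS = tanφ / tanβ.
FS = tan30.1° / tan24.9° = 0.5797 / 0.4642 = 1.249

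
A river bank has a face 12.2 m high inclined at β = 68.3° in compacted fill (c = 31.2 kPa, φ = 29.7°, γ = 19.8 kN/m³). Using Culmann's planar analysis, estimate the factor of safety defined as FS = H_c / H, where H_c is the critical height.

FS = 1.91

H_c = (4c/γ) · sinβ cosφ / [1 − cos(β − φ)]
    = (4·31.2/19.8) · sin68.3°·cos29.7° / [1 − cos38.6°]
    = 6.303 · 0.8071 / 0.2185 = 23.28 m
FS = H_c / H = 23.28 / 12.2 = 1.908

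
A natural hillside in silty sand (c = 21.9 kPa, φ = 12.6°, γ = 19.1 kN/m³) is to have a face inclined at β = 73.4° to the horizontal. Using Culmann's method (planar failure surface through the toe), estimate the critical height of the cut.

H_c = 8.38 m

Culmann's analysis gives the critical failure plane at α_cr = (β + φ)/2 = (73.4 + 12.6)/2 = 43.0°, and the critical height
H_c = (4c/γ) · sinβ cosφ / [1 − cos(β − φ)]
    = (4·21.9/19.1) · sin73.4°·cos12.6° / [1 − cos(60.8°)]
    = 4.586 · 0.9583·0.9759 / [1 − 0.4879]
    = 4.586 · 0.9352 / 0.5121
    = 8.38 m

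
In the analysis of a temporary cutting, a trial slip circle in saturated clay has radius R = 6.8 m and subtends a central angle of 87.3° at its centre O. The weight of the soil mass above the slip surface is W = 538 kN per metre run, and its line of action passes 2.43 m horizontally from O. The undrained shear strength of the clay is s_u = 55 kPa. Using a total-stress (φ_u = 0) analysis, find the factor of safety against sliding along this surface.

FS = 2.96

Taking moments about the centre O, the resisting moment is provided by the undrained shear strength acting along the arc:
Arc length L_a = R·θ = 6.8·(87.3°·π/180) = 6.8·1.5237 = 10.36 m
M_R = s_u·L_a·R = 55·10.36·6.8 = 3875.0 kN·m/m
M_D = W·d = 538·2.43 = 1307.3 kN·m/m
FS = M_R / M_D = 3875.0 / 1307.3 = 2.964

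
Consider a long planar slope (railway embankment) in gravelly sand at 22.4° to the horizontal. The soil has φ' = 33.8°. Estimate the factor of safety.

FS = 1.62

For a dry cohesionless infinite slope the factor of safety is FS = tanφ' / tanβ.
FS = tan33.8° / tan22.4° = 0.6694 / 0.4122 = 1.624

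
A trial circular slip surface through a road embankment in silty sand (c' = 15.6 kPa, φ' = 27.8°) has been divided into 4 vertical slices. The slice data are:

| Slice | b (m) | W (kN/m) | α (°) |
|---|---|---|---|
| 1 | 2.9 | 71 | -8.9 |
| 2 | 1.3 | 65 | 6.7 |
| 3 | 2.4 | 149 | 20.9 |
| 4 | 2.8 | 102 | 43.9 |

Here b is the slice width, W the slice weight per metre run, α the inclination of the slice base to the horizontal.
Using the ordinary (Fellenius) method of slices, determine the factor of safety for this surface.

FS = 2.91

Ordinary method of slices: FS = Σ[c'·Δl_i + (W_i cosα_i)·tanφ'] / Σ W_i sinα_i, with Δl_i = b_i / cosα_i.
Slice 1: Δl = 2.9/cos(-8.9°) = 2.935 m; N'_1 = 71·cos(-8.9°) = 70.1; c'Δl = 45.79; W sinα = -11.0
Slice 2: Δl = 1.3/cos6.7° = 1.309 m; N'_2 = 65·cos6.7° = 64.6; c'Δl = 20.42; W sinα = 7.6
Slice 3: Δl = 2.4/cos20.9° = 2.569 m; N'_3 = 149·cos20.9° = 139.2; c'Δl = 40.08; W sinα = 53.2
Slice 4: Δl = 2.8/cos43.9° = 3.886 m; N'_4 = 102·cos43.9° = 73.5; c'Δl = 60.62; W sinα = 70.7
Σc'Δl = 166.9 kN/m; ΣN' = 347.4 kN/m; ΣW sinα = 120.5 kN/m
Resisting = 166.9 + 347.4·tan27.8° = 166.9 + 183.2 = 350.1 kN/m
FS = 350.1 / 120.5 = 2.906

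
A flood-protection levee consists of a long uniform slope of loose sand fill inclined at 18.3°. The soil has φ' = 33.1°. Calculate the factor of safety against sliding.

For a dry cohesionless infinite slope the factor of safety is FS = tanφ' / tanβ.
FS = tan33.1° / tan18.3° = 0.6519 / 0.3307 = 1.971

FS = 1.97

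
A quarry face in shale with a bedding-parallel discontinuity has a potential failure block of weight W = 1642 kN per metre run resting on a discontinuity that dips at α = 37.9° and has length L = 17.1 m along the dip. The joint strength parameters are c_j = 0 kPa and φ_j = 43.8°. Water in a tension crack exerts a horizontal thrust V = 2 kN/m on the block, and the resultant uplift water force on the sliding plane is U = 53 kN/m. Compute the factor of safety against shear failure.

Resolving the block weight along and normal to the plane and applying the Mohr–Coulomb strength on the joint:
N' = W cosα − U − V sinα = 1642·cos37.9° − 53 − 2·sin37.9° = 1241.4 kN/m
Driving force T = W sinα + V cosα = 1642·sin37.9° + 2·cos37.9° = 1010.2 kN/m
Resisting force R = c_j·L + N'·tanφ_j = 0·17.1 + 1241.4·tan43.8° = 0.0 + 1190.5 = 1190.5 kN/m
FS = R / T = 1190.5 / 1010.2 = 1.178

FS = 1.18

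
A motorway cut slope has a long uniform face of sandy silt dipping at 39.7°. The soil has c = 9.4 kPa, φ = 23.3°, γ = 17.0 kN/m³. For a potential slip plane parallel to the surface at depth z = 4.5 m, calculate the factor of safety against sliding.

FS = 0.77

For an infinite slope with a slip plane parallel to the surface (no pore pressure): FS = [c + γz cos²β tanφ] / [γz sinβ cosβ].
γz = 17.0·4.5 = 76.50 kN/m²
Numerator = 9.4 + 76.50·cos²39.7°·tan23.3° = 9.4 + 76.50·0.5920·0.4307 = 28.903 kPa
Denominator = 76.50·sin39.7°·cos39.7° = 76.50·0.6388·0.7694 = 37.597 kPa
FS = 28.903 / 37.597 = 0.769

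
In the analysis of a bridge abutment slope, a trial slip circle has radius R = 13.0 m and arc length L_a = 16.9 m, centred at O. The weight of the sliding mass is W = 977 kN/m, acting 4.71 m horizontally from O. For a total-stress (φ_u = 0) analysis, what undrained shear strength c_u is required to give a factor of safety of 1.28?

c_u = 26.8 kPa

FS = c_u·L_a·R / (W·d), so c_u = FS·W·d / (L_a·R).
c_u = 1.28·977·4.71 / (16.90·13.0) = 5890.1 / 219.70 = 26.81 kPa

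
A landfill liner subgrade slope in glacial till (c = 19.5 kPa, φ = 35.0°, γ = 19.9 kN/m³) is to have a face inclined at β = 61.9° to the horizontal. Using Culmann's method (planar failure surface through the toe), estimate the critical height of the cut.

H_c = 26.18 m

Culmann's analysis gives the critical failure plane at α_cr = (β + φ)/2 = (61.9 + 35.0)/2 = 48.5°, and the critical height
H_c = (4c/γ) · sinβ cosφ / [1 − cos(β − φ)]
    = (4·19.5/19.9) · sin61.9°·cos35.0° / [1 − cos(26.9°)]
    = 3.920 · 0.8821·0.8192 / [1 − 0.8918]
    = 3.920 · 0.7226 / 0.1082
    = 26.18 m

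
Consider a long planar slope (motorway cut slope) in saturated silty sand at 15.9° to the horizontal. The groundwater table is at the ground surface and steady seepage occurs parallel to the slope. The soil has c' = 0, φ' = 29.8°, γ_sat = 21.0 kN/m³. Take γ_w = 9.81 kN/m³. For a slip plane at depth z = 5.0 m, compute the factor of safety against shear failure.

FS = 1.07

With seepage parallel to the slope and the water table at the surface, the effective normal stress on the slip plane uses the buoyant unit weight γ' = γ_sat − γ_w while the driving shear stress uses γ_sat:
FS = [c' + γ' z cos²β tanφ'] / [γ_sat z sinβ cosβ]
(For c' = 0 this reduces to FS = (γ'/γ_sat)·tanφ'/tanβ.)
γ' = 21.0 − 9.81 = 11.19 kN/m³
Numerator = 0.0 + 11.19·5.0·cos²15.9°·tan29.8° = 0.0 + 11.19·5.0·0.9249·0.5727 = 29.638 kPa
Denominator = 21.0·5.0·sin15.9°·cos15.9° = 21.0·5.0·0.2740·0.9617 = 27.665 kPa
FS = 29.638 / 27.665 = 1.071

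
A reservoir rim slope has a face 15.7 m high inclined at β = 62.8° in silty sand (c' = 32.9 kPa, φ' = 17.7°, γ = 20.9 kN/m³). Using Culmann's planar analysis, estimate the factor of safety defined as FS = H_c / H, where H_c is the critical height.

FS = 1.16

H_c = (4c'/γ) · sinβ cosφ' / [1 − cos(β − φ')]
    = (4·32.9/20.9) · sin62.8°·cos17.7° / [1 − cos45.1°]
    = 6.297 · 0.8473 / 0.2941 = 18.14 m
FS = H_c / H = 18.14 / 15.7 = 1.155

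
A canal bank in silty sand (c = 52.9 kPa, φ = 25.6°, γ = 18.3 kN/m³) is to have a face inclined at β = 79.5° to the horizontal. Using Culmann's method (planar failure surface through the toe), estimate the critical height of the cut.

Culmann's analysis gives the critical failure plane at α_cr = (β + φ)/2 = (79.5 + 25.6)/2 = 52.5°, and the critical height
H_c = (4c/γ) · sinβ cosφ / [1 − cos(β − φ)]
    = (4·52.9/18.3) · sin79.5°·cos25.6° / [1 − cos(53.9°)]
    = 11.563 · 0.9833·0.9018 / [1 − 0.5892]
    = 11.563 · 0.8867 / 0.4108
    = 24.96 m

H_c = 24.96 m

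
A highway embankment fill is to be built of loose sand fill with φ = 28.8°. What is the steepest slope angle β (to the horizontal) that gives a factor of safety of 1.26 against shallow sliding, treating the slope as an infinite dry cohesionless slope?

β = 23.6°

For an infinite dry cohesionless slope FS = tanφ/tanβ, so tanβ = tanφ / FS.
tanβ = tan28.8° / 1.26 = 0.5498 / 1.26 = 0.4363
β = arctan(0.4363) = 23.57°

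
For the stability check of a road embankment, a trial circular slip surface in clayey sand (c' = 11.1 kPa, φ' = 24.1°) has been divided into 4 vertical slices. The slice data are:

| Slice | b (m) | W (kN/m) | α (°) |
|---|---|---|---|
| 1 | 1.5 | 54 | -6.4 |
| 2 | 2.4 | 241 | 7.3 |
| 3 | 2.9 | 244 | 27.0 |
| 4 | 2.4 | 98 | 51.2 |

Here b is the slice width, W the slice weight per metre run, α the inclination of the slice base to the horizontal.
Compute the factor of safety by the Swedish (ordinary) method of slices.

Ordinary method of slices: FS = Σ[c'·Δl_i + (W_i cosα_i)·tanφ'] / Σ W_i sinα_i, with Δl_i = b_i / cosα_i.
Slice 1: Δl = 1.5/cos(-6.4°) = 1.509 m; N'_1 = 54·cos(-6.4°) = 53.7; c'Δl = 16.75; W sinα = -6.0
Slice 2: Δl = 2.4/cos7.3° = 2.420 m; N'_2 = 241·cos7.3° = 239.0; c'Δl = 26.86; W sinα = 30.6
Slice 3: Δl = 2.9/cos27.0° = 3.255 m; N'_3 = 244·cos27.0° = 217.4; c'Δl = 36.13; W sinα = 110.8
Slice 4: Δl = 2.4/cos51.2° = 3.830 m; N'_4 = 98·cos51.2° = 61.4; c'Δl = 42.51; W sinα = 76.4
Σc'Δl = 122.3 kN/m; ΣN' = 571.5 kN/m; ΣW sinα = 211.8 kN/m
Resisting = 122.3 + 571.5·tan24.1° = 122.3 + 255.7 = 377.9 kN/m
FS = 377.9 / 211.8 = 1.785

FS = 1.78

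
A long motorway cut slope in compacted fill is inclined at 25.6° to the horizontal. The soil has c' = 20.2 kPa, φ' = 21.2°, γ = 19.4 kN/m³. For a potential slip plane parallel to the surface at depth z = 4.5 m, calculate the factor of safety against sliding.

For an infinite slope with a slip plane parallel to the surface (no pore pressure): FS = [c' + γz cos²β tanφ'] / [γz sinβ cosβ].
γz = 19.4·4.5 = 87.30 kN/m²
Numerator = 20.2 + 87.30·cos²25.6°·tan21.2° = 20.2 + 87.30·0.8133·0.3879 = 47.740 kPa
Denominator = 87.30·sin25.6°·cos25.6° = 87.30·0.4321·0.9018 = 34.018 kPa
FS = 47.740 / 34.018 = 1.403

FS = 1.40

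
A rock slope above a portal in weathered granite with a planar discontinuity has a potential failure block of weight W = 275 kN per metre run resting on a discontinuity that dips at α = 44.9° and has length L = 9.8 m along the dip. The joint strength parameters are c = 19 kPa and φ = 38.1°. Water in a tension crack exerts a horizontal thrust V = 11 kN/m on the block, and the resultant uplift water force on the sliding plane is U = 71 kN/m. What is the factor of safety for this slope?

Resolving the block weight along and normal to the plane and applying the Mohr–Coulomb strength on the joint:
N' = W cosα − U − V sinα = 275·cos44.9° − 71 − 11·sin44.9° = 116.0 kN/m
Driving force T = W sinα + V cosα = 275·sin44.9° + 11·cos44.9° = 201.9 kN/m
Resisting force R = c·L + N'·tanφ = 19·9.8 + 116.0·tan38.1° = 186.2 + 91.0 = 277.2 kN/m
FS = R / T = 277.2 / 201.9 = 1.373

FS = 1.37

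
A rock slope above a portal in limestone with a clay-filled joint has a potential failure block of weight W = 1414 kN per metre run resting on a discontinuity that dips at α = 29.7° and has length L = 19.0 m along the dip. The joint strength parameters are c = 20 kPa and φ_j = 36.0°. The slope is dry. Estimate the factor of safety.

Resolving the block weight along and normal to the plane and applying the Mohr–Coulomb strength on the joint:
N' = W cosα = 1414·cos29.7° = 1228.2 kN/m
Driving force T = W sinα = 1414·sin29.7° = 700.6 kN/m
Resisting force R = c·L + N'·tanφ_j = 20·19.0 + 1228.2·tan36.0° = 380.0 + 892.4 = 1272.4 kN/m
FS = R / T = 1272.4 / 700.6 = 1.816

FS = 1.82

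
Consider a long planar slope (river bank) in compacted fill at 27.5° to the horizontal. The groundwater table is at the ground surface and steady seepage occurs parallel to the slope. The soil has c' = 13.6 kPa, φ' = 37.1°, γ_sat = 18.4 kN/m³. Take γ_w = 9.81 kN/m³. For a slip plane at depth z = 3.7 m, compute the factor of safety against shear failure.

FS = 1.17

With seepage parallel to the slope and the water table at the surface, the effective normal stress on the slip plane uses the buoyant unit weight γ' = γ_sat − γ_w while the driving shear stress uses γ_sat:
FS = [c' + γ' z cos²β tanφ'] / [γ_sat z sinβ cosβ]
γ' = 18.4 − 9.81 = 8.59 kN/m³
Numerator = 13.6 + 8.59·3.7·cos²27.5°·tan37.1° = 13.6 + 8.59·3.7·0.7868·0.7563 = 32.512 kPa
Denominator = 18.4·3.7·sin27.5°·cos27.5° = 18.4·3.7·0.4617·0.8870 = 27.884 kPa
FS = 32.512 / 27.884 = 1.166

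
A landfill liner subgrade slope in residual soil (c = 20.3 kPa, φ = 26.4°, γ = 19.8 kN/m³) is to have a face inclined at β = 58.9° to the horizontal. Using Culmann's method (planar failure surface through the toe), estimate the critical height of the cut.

Culmann's analysis gives the critical failure plane at α_cr = (β + φ)/2 = (58.9 + 26.4)/2 = 42.6°, and the critical height
H_c = (4c/γ) · sinβ cosφ / [1 − cos(β − φ)]
    = (4·20.3/19.8) · sin58.9°·cos26.4° / [1 − cos(32.5°)]
    = 4.101 · 0.8563·0.8957 / [1 − 0.8434]
    = 4.101 · 0.7670 / 0.1566
    = 20.08 m

H_c = 20.08 m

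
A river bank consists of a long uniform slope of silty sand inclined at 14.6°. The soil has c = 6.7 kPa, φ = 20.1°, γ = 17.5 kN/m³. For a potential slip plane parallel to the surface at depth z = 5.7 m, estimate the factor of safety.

For an infinite slope with a slip plane parallel to the surface (no pore pressure): FS = [c + γz cos²β tanφ] / [γz sinβ cosβ].
γz = 17.5·5.7 = 99.75 kN/m²
Numerator = 6.7 + 99.75·cos²14.6°·tan20.1° = 6.7 + 99.75·0.9365·0.3659 = 40.884 kPa
Denominator = 99.75·sin14.6°·cos14.6° = 99.75·0.2521·0.9677 = 24.332 kPa
FS = 40.884 / 24.332 = 1.680

FS = 1.68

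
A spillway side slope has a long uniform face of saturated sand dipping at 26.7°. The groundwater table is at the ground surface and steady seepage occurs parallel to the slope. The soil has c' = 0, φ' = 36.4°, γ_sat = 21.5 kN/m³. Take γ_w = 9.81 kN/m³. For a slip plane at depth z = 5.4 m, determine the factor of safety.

With seepage parallel to the slope and the water table at the surface, the effective normal stress on the slip plane uses the buoyant unit weight γ' = γ_sat − γ_w while the driving shear stress uses γ_sat:
FS = [c' + γ' z cos²β tanφ'] / [γ_sat z sinβ cosβ]
(For c' = 0 this reduces to FS = (γ'/γ_sat)·tanφ'/tanβ.)
γ' = 21.5 − 9.81 = 11.69 kN/m³
Numerator = 0.0 + 11.69·5.4·cos²26.7°·tan36.4° = 0.0 + 11.69·5.4·0.7981·0.7373 = 37.145 kPa
Denominator = 21.5·5.4·sin26.7°·cos26.7° = 21.5·5.4·0.4493·0.8934 = 46.604 kPa
FS = 37.145 / 46.604 = 0.797

FS = 0.80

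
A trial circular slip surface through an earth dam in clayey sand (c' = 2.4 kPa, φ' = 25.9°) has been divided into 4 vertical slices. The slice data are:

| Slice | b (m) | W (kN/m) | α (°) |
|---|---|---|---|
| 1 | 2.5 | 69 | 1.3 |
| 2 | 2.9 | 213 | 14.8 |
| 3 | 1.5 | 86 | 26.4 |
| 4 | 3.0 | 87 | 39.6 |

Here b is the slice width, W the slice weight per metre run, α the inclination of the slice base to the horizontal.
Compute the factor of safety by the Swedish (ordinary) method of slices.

FS = 1.54

Ordinary method of slices: FS = Σ[c'·Δl_i + (W_i cosα_i)·tanφ'] / Σ W_i sinα_i, with Δl_i = b_i / cosα_i.
Slice 1: Δl = 2.5/cos1.3° = 2.501 m; N'_1 = 69·cos1.3° = 69.0; c'Δl = 6.00; W sinα = 1.6
Slice 2: Δl = 2.9/cos14.8° = 3.000 m; N'_2 = 213·cos14.8° = 205.9; c'Δl = 7.20; W sinα = 54.4
Slice 3: Δl = 1.5/cos26.4° = 1.675 m; N'_3 = 86·cos26.4° = 77.0; c'Δl = 4.02; W sinα = 38.2
Slice 4: Δl = 3.0/cos39.6° = 3.894 m; N'_4 = 87·cos39.6° = 67.0; c'Δl = 9.34; W sinα = 55.5
Σc'Δl = 26.6 kN/m; ΣN' = 419.0 kN/m; ΣW sinα = 149.7 kN/m
Resisting = 26.6 + 419.0·tan25.9° = 26.6 + 203.4 = 230.0 kN/m
FS = 230.0 / 149.7 = 1.537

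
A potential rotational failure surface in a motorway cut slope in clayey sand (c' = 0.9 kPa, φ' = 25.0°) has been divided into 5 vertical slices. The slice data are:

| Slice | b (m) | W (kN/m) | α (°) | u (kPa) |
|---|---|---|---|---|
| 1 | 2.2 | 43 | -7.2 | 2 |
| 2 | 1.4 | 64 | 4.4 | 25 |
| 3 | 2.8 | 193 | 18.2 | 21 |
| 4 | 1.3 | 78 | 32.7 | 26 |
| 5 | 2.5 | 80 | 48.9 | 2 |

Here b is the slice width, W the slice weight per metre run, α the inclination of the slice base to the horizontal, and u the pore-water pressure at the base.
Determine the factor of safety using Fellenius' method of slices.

Ordinary method of slices: FS = Σ[c'·Δl_i + (W_i cosα_i − u_i·Δl_i)·tanφ'] / Σ W_i sinα_i, with Δl_i = b_i / cosα_i.
Slice 1: Δl = 2.2/cos(-7.2°) = 2.217 m; N'_1 = 43·cos(-7.2°) − 2·2.217 = 38.2; c'Δl = 2.00; W sinα = -5.4
Slice 2: Δl = 1.4/cos4.4° = 1.404 m; N'_2 = 64·cos4.4° − 25·1.404 = 28.7; c'Δl = 1.26; W sinα = 4.9
Slice 3: Δl = 2.8/cos18.2° = 2.947 m; N'_3 = 193·cos18.2° − 21·2.947 = 121.4; c'Δl = 2.65; W sinα = 60.3
Slice 4: Δl = 1.3/cos32.7° = 1.545 m; N'_4 = 78·cos32.7° − 26·1.545 = 25.5; c'Δl = 1.39; W sinα = 42.1
Slice 5: Δl = 2.5/cos48.9° = 3.803 m; N'_5 = 80·cos48.9° − 2·3.803 = 45.0; c'Δl = 3.42; W sinα = 60.3
Σc'Δl = 10.7 kN/m; ΣN' = 258.8 kN/m; ΣW sinα = 162.2 kN/m
Resisting = 10.7 + 258.8·tan25.0° = 10.7 + 120.7 = 131.4 kN/m
FS = 131.4 / 162.2 = 0.810

FS = 0.81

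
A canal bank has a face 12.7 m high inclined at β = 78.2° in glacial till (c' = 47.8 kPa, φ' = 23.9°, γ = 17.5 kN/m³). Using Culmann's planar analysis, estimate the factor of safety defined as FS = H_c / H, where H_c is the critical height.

H_c = (4c'/γ) · sinβ cosφ' / [1 − cos(β − φ')]
    = (4·47.8/17.5) · sin78.2°·cos23.9° / [1 − cos54.3°]
    = 10.926 · 0.8949 / 0.4165 = 23.48 m
FS = H_c / H = 23.48 / 12.7 = 1.849

FS = 1.85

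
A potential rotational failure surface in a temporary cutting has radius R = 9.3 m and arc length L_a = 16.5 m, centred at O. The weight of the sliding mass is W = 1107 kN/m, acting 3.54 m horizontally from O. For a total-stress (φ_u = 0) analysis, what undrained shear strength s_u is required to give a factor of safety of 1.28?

FS = s_u·L_a·R / (W·d), so s_u = FS·W·d / (L_a·R).
s_u = 1.28·1107·3.54 / (16.50·9.3) = 5016.0 / 153.45 = 32.69 kPa

s_u = 32.7 kPa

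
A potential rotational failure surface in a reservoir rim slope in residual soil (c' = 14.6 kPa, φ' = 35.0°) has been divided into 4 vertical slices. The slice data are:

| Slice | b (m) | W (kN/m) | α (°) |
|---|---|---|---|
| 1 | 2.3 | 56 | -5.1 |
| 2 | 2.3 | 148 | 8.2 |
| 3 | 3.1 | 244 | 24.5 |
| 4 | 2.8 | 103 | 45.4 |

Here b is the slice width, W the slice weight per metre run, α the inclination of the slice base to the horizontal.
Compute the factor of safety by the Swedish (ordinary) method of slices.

FS = 2.74

Ordinary method of slices: FS = Σ[c'·Δl_i + (W_i cosα_i)·tanφ'] / Σ W_i sinα_i, with Δl_i = b_i / cosα_i.
Slice 1: Δl = 2.3/cos(-5.1°) = 2.309 m; N'_1 = 56·cos(-5.1°) = 55.8; c'Δl = 33.71; W sinα = -5.0
Slice 2: Δl = 2.3/cos8.2° = 2.324 m; N'_2 = 148·cos8.2° = 146.5; c'Δl = 33.93; W sinα = 21.1
Slice 3: Δl = 3.1/cos24.5° = 3.407 m; N'_3 = 244·cos24.5° = 222.0; c'Δl = 49.74; W sinα = 101.2
Slice 4: Δl = 2.8/cos45.4° = 3.988 m; N'_4 = 103·cos45.4° = 72.3; c'Δl = 58.22; W sinα = 73.3
Σc'Δl = 175.6 kN/m; ΣN' = 496.6 kN/m; ΣW sinα = 190.7 kN/m
Resisting = 175.6 + 496.6·tan35.0° = 175.6 + 347.7 = 523.3 kN/m
FS = 523.3 / 190.7 = 2.745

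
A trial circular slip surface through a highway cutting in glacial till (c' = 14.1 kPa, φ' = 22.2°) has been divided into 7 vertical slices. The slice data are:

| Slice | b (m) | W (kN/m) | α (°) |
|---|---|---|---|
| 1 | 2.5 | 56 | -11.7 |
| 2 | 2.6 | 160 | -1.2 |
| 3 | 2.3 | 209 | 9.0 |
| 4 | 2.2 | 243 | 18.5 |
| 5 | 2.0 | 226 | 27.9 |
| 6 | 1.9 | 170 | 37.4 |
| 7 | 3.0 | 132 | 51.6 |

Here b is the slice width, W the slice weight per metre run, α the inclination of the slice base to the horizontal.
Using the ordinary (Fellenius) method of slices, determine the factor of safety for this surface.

Ordinary method of slices: FS = Σ[c'·Δl_i + (W_i cosα_i)·tanφ'] / Σ W_i sinα_i, with Δl_i = b_i / cosα_i.
Slice 1: Δl = 2.5/cos(-11.7°) = 2.553 m; N'_1 = 56·cos(-11.7°) = 54.8; c'Δl = 36.00; W sinα = -11.4
Slice 2: Δl = 2.6/cos(-1.2°) = 2.601 m; N'_2 = 160·cos(-1.2°) = 160.0; c'Δl = 36.67; W sinα = -3.4
Slice 3: Δl = 2.3/cos9.0° = 2.329 m; N'_3 = 209·cos9.0° = 206.4; c'Δl = 32.83; W sinα = 32.7
Slice 4: Δl = 2.2/cos18.5° = 2.320 m; N'_4 = 243·cos18.5° = 230.4; c'Δl = 32.71; W sinα = 77.1
Slice 5: Δl = 2.0/cos27.9° = 2.263 m; N'_5 = 226·cos27.9° = 199.7; c'Δl = 31.91; W sinα = 105.8
Slice 6: Δl = 1.9/cos37.4° = 2.392 m; N'_6 = 170·cos37.4° = 135.1; c'Δl = 33.72; W sinα = 103.3
Slice 7: Δl = 3.0/cos51.6° = 4.830 m; N'_7 = 132·cos51.6° = 82.0; c'Δl = 68.10; W sinα = 103.4
Σc'Δl = 271.9 kN/m; ΣN' = 1068.4 kN/m; ΣW sinα = 407.5 kN/m
Resisting = 271.9 + 1068.4·tan22.2° = 271.9 + 436.0 = 708.0 kN/m
FS = 708.0 / 407.5 = 1.737

FS = 1.74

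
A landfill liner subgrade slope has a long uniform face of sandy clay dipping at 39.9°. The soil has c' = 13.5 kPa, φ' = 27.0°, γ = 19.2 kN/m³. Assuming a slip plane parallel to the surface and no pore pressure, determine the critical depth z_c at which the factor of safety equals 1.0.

z_c = 3.66 m

Setting FS = 1.00 in FS = [c' + γz cos²β tanφ'] / [γz sinβ cosβ] and solving for z:
z = c' / [γ cosβ (FS·sinβ − cosβ·tanφ')]
  = 13.5 / [19.2·cos39.9°·(1.00·sin39.9° − cos39.9°·tan27.0°)]
  = 13.5 / [19.2·0.7672·(1.00·0.6414 − 0.7672·0.5095)]
  = 13.5 / 3.6906 = 3.658 m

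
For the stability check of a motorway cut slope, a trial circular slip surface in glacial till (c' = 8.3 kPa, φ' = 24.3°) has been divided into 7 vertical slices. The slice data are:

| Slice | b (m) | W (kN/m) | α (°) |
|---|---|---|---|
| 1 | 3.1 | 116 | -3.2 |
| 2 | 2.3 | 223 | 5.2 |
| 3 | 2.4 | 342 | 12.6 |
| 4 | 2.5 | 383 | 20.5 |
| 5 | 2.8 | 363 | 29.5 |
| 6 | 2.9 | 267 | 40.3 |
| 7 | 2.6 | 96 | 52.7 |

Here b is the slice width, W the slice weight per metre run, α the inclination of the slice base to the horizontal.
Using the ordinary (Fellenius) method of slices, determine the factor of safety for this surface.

FS = 1.40

Ordinary method of slices: FS = Σ[c'·Δl_i + (W_i cosα_i)·tanφ'] / Σ W_i sinα_i, with Δl_i = b_i / cosα_i.
Slice 1: Δl = 3.1/cos(-3.2°) = 3.105 m; N'_1 = 116·cos(-3.2°) = 115.8; c'Δl = 25.77; W sinα = -6.5
Slice 2: Δl = 2.3/cos5.2° = 2.310 m; N'_2 = 223·cos5.2° = 222.1; c'Δl = 19.17; W sinα = 20.2
Slice 3: Δl = 2.4/cos12.6° = 2.459 m; N'_3 = 342·cos12.6° = 333.8; c'Δl = 20.41; W sinα = 74.6
Slice 4: Δl = 2.5/cos20.5° = 2.669 m; N'_4 = 383·cos20.5° = 358.7; c'Δl = 22.15; W sinα = 134.1
Slice 5: Δl = 2.8/cos29.5° = 3.217 m; N'_5 = 363·cos29.5° = 315.9; c'Δl = 26.70; W sinα = 178.7
Slice 6: Δl = 2.9/cos40.3° = 3.802 m; N'_6 = 267·cos40.3° = 203.6; c'Δl = 31.56; W sinα = 172.7
Slice 7: Δl = 2.6/cos52.7° = 4.291 m; N'_7 = 96·cos52.7° = 58.2; c'Δl = 35.61; W sinα = 76.4
Σc'Δl = 181.4 kN/m; ΣN' = 1608.2 kN/m; ΣW sinα = 650.3 kN/m
Resisting = 181.4 + 1608.2·tan24.3° = 181.4 + 726.1 = 907.5 kN/m
FS = 907.5 / 650.3 = 1.396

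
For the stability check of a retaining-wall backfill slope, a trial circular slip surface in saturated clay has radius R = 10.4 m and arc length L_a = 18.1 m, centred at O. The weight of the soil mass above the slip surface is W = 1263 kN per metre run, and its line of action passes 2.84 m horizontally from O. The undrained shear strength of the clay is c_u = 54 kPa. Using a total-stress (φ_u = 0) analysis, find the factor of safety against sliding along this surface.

Taking moments about the centre O, the resisting moment is provided by the undrained shear strength acting along the arc:
M_R = c_u·L_a·R = 54·18.10·10.4 = 10165.0 kN·m/m
M_D = W·d = 1263·2.84 = 3586.9 kN·m/m
FS = M_R / M_D = 10165.0 / 3586.9 = 2.834

FS = 2.83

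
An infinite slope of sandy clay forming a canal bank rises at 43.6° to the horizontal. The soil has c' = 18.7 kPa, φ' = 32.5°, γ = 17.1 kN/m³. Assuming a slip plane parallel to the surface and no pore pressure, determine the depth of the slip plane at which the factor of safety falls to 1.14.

Setting FS = 1.14 in FS = [c' + γz cos²β tanφ'] / [γz sinβ cosβ] and solving for z:
z = c' / [γ cosβ (FS·sinβ − cosβ·tanφ')]
  = 18.7 / [17.1·cos43.6°·(1.14·sin43.6° − cos43.6°·tan32.5°)]
  = 18.7 / [17.1·0.7242·(1.14·0.6896 − 0.7242·0.6371)]
  = 18.7 / 4.0223 = 4.649 m

z = 4.65 m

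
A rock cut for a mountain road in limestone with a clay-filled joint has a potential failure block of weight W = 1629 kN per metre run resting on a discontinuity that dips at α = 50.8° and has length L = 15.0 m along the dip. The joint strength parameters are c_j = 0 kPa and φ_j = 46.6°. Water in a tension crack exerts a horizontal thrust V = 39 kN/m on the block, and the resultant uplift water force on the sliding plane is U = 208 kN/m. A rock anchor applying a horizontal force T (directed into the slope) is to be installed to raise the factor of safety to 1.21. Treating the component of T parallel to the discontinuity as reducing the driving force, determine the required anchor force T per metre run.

Resolving forces along and normal to the sliding plane, with the horizontal anchor force T adding T·sinα to the effective normal force and T·cosα acting up the plane against the driving force:
FS = [c_jL + (W cosα − U − V sinα + T sinα) tanφ_j] / [W sinα + V cosα − T cosα]
Without the anchor: N' = 791.4 kN/m, driving T_d = 1287.0 kN/m, resisting R = 0·15.0 + 791.4·tan46.6° = 836.8 kN/m, FS = 0.65.
Setting FS = 1.21 and solving for T:
1.21·(1287.0 − T cos50.8°) = 836.8 + T sin50.8°·tan46.6°
T·(sin50.8°·tan46.6° + 1.21·cos50.8°) = 1.21·1287.0 − 836.8
T·(0.7749·1.0575 + 1.21·0.6320) = 1557.3 − 836.8 = 720.5
T·1.5842 = 720.5
T = 454.8 kN/m

T = 455 kN/m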